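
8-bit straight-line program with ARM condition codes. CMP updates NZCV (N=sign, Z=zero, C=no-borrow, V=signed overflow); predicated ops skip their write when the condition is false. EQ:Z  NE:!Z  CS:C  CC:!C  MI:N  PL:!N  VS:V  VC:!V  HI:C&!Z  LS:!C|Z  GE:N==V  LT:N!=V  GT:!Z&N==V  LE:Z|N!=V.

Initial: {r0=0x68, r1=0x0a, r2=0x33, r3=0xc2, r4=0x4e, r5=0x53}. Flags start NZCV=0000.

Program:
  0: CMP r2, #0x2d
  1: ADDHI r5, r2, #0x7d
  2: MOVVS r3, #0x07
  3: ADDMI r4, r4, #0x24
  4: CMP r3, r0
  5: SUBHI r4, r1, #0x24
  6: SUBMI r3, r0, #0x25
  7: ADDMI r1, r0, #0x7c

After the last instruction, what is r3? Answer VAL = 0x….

VAL = 0xc2

[0] flags=0010 → (cmp)
[1] flags=0010 HI?T → r5=0xb0
[2] flags=0010 VS?F → skip
[3] flags=0010 MI?F → skip
[4] flags=0011 → (cmp)
[5] flags=0011 HI?T → r4=0xe6
[6] flags=0011 MI?F → skip
[7] flags=0011 MI?F → skip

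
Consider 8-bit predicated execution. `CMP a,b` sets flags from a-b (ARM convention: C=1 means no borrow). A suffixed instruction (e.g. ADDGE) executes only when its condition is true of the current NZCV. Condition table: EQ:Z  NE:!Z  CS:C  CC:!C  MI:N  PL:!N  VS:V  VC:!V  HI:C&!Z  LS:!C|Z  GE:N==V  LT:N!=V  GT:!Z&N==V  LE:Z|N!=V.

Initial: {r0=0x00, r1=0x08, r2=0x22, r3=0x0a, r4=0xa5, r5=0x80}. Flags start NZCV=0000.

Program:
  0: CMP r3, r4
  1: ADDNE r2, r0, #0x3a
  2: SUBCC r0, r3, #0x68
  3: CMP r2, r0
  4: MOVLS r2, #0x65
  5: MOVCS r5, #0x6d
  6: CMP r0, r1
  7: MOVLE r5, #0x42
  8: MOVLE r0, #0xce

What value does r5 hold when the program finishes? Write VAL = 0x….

0: ✓ CMP  NZCV=0000
1: ✓ ADDNE  r2←0x3a
2: ✓ SUBCC  r0←0xa2
3: ✓ CMP  NZCV=1001
4: ✓ MOVLS  r2←0x65
5: · MOVCS
6: ✓ CMP  NZCV=1010
7: ✓ MOVLE  r5←0x42
8: ✓ MOVLE  r0←0xce

VAL = 0x42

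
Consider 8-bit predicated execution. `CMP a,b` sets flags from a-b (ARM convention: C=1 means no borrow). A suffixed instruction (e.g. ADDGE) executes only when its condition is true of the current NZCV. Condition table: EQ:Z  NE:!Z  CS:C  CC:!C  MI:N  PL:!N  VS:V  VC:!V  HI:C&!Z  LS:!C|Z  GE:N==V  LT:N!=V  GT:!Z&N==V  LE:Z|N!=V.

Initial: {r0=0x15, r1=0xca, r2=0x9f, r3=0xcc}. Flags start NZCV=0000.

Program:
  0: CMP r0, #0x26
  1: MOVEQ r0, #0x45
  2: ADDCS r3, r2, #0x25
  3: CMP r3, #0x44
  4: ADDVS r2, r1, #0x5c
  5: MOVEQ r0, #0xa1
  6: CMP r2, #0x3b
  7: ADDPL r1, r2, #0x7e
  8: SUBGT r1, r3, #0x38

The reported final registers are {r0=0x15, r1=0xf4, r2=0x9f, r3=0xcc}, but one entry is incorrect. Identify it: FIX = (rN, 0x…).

0: ✓ CMP  NZCV=1000
1: · MOVEQ
2: · ADDCS
3: ✓ CMP  NZCV=1010
4: · ADDVS
5: · MOVEQ
6: ✓ CMP  NZCV=0011
7: ✓ ADDPL  r1←0x1d
8: · SUBGT

FIX = (r1, 0x1d)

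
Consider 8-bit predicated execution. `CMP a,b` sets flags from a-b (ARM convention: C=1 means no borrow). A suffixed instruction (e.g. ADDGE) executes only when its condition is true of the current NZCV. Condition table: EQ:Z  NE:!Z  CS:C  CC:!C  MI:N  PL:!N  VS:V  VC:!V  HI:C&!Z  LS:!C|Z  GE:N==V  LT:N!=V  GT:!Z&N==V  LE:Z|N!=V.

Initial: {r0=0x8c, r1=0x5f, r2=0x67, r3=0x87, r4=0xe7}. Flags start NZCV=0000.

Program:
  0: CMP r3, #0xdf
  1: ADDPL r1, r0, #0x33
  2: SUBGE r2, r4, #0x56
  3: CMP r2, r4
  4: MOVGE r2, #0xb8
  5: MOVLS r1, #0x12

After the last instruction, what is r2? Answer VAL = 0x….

[0] flags=1000 → (cmp)
[1] flags=1000 PL?F → skip
[2] flags=1000 GE?F → skip
[3] flags=1001 → (cmp)
[4] flags=1001 GE?T → r2=0xb8
[5] flags=1001 LS?T → r1=0x12

VAL = 0xb8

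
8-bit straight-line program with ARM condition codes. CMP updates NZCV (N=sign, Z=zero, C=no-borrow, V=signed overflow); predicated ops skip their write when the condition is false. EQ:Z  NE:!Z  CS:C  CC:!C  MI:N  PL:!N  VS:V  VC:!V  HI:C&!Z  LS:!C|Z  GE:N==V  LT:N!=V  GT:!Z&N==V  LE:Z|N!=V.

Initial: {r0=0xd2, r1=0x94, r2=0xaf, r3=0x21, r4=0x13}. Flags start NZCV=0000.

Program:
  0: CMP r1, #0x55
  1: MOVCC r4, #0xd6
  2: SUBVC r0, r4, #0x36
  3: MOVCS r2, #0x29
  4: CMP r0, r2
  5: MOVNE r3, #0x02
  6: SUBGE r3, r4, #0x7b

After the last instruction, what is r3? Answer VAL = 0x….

VAL = 0x02

0: ✓ CMP  NZCV=0011
1: · MOVCC
2: · SUBVC
3: ✓ MOVCS  r2←0x29
4: ✓ CMP  NZCV=1010
5: ✓ MOVNE  r3←0x02
6: · SUBGE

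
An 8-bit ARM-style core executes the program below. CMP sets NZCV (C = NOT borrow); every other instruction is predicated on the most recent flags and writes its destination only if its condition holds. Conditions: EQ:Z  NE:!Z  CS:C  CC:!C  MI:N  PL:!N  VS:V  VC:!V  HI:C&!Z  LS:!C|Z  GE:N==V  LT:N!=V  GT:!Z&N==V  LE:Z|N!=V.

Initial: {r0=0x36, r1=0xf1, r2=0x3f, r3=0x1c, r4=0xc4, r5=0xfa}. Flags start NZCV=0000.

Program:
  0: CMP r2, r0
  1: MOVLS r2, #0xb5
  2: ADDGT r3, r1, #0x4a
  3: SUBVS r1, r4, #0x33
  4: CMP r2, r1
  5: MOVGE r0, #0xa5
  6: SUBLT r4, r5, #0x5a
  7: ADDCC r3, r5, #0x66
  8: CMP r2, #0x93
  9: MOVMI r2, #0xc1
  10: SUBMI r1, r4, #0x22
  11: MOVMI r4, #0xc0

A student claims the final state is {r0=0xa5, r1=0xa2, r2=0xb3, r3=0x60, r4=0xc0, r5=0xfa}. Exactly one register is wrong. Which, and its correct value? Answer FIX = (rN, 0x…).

FIX = (r2, 0xc1)

[0] flags=0010 → (cmp)
[1] flags=0010 LS?F → skip
[2] flags=0010 GT?T → r3=0x3b
[3] flags=0010 VS?F → skip
[4] flags=0000 → (cmp)
[5] flags=0000 GE?T → r0=0xa5
[6] flags=0000 LT?F → skip
[7] flags=0000 CC?T → r3=0x60
[8] flags=1001 → (cmp)
[9] flags=1001 MI?T → r2=0xc1
[10] flags=1001 MI?T → r1=0xa2
[11] flags=1001 MI?T → r4=0xc0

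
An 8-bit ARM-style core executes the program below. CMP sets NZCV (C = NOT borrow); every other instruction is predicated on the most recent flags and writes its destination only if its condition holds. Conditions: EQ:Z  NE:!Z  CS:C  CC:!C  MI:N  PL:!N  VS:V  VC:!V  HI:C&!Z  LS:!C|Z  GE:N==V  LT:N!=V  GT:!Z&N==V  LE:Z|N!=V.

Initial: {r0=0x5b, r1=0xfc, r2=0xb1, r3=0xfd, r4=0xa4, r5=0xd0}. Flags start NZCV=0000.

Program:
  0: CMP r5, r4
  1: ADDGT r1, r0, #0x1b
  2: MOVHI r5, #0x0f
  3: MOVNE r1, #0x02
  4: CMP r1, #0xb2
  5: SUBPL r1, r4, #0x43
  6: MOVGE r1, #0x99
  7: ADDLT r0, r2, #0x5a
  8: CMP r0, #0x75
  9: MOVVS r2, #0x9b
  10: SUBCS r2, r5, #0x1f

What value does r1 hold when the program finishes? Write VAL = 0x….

0: ✓ CMP  NZCV=0010
1: ✓ ADDGT  r1←0x76
2: ✓ MOVHI  r5←0x0f
3: ✓ MOVNE  r1←0x02
4: ✓ CMP  NZCV=0000
5: ✓ SUBPL  r1←0x61
6: ✓ MOVGE  r1←0x99
7: · ADDLT
8: ✓ CMP  NZCV=1000
9: · MOVVS
10: · SUBCS

VAL = 0x99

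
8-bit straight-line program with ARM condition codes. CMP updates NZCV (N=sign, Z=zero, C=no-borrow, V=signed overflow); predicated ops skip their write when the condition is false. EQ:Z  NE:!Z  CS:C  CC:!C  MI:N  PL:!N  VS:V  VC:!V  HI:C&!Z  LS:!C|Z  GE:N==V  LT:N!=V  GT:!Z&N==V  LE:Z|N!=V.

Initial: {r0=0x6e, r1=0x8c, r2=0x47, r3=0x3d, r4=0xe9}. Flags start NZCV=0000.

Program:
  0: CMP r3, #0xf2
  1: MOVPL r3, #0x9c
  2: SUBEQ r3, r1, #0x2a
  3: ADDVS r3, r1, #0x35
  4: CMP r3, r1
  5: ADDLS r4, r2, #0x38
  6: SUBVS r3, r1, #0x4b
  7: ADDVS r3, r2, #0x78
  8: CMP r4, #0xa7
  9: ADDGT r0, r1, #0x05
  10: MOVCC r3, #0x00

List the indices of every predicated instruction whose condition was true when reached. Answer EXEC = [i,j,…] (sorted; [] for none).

EXEC = [1,9]

0: ✓ CMP  NZCV=0000
1: ✓ MOVPL  r3←0x9c
2: · SUBEQ
3: · ADDVS
4: ✓ CMP  NZCV=0010
5: · ADDLS
6: · SUBVS
7: · ADDVS
8: ✓ CMP  NZCV=0010
9: ✓ ADDGT  r0←0x91
10: · MOVCC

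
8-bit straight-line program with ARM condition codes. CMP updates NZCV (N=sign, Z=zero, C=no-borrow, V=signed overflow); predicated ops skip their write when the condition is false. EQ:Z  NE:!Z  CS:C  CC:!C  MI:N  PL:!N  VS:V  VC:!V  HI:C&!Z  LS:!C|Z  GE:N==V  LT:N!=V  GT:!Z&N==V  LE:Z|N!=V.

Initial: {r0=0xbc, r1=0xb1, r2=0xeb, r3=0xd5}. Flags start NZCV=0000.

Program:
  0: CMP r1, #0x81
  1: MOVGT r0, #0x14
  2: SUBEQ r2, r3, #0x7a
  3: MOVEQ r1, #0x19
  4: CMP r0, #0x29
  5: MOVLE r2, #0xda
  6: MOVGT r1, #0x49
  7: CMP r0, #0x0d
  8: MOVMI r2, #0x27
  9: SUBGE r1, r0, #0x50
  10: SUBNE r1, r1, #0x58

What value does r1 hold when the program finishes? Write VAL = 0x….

0: ✓ CMP  NZCV=0010
1: ✓ MOVGT  r0←0x14
2: · SUBEQ
3: · MOVEQ
4: ✓ CMP  NZCV=1000
5: ✓ MOVLE  r2←0xda
6: · MOVGT
7: ✓ CMP  NZCV=0010
8: · MOVMI
9: ✓ SUBGE  r1←0xc4
10: ✓ SUBNE  r1←0x6c

VAL = 0x6c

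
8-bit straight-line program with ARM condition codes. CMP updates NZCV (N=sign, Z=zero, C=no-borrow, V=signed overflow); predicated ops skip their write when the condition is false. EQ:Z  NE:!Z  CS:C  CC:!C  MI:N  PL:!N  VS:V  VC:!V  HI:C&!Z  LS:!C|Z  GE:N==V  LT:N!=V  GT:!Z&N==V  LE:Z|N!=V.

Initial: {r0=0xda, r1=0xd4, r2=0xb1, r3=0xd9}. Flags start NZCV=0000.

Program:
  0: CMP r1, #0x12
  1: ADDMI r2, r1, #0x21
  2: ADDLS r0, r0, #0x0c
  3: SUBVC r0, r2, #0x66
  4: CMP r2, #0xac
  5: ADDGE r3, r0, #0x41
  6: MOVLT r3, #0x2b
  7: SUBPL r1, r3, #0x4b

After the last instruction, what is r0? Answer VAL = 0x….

[0] flags=1010 → (cmp)
[1] flags=1010 MI?T → r2=0xf5
[2] flags=1010 LS?F → skip
[3] flags=1010 VC?T → r0=0x8f
[4] flags=0010 → (cmp)
[5] flags=0010 GE?T → r3=0xd0
[6] flags=0010 LT?F → skip
[7] flags=0010 PL?T → r1=0x85

VAL = 0x8f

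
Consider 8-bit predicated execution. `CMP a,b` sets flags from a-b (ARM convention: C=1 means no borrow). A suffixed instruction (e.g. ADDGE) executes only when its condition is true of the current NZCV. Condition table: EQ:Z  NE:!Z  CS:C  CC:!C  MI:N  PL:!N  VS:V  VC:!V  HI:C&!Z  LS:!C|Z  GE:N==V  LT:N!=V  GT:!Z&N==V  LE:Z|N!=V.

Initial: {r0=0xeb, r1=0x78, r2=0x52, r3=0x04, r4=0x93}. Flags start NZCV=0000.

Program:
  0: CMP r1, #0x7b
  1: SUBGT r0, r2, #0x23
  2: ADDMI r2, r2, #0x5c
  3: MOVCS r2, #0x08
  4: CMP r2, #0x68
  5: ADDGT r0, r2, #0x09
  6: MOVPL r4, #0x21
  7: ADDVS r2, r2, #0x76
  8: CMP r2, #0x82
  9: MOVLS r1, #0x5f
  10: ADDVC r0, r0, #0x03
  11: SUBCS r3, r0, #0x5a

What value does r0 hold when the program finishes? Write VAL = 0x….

VAL = 0xeb

0: ✓ CMP  NZCV=1000
1: · SUBGT
2: ✓ ADDMI  r2←0xae
3: · MOVCS
4: ✓ CMP  NZCV=0011
5: · ADDGT
6: ✓ MOVPL  r4←0x21
7: ✓ ADDVS  r2←0x24
8: ✓ CMP  NZCV=1001
9: ✓ MOVLS  r1←0x5f
10: · ADDVC
11: · SUBCS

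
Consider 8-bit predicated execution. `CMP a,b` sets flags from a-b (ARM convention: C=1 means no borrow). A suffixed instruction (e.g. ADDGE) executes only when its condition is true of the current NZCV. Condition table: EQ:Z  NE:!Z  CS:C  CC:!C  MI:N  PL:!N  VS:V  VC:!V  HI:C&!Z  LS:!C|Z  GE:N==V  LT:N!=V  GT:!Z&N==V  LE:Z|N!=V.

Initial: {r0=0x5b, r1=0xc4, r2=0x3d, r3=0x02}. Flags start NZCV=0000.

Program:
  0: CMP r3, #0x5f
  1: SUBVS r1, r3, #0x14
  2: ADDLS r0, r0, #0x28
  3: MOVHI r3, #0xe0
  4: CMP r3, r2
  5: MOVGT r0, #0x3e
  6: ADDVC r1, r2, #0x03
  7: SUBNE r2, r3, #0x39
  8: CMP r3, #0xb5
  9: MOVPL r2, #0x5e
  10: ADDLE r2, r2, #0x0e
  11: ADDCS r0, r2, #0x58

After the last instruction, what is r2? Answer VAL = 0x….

0: ✓ CMP  NZCV=1000
1: · SUBVS
2: ✓ ADDLS  r0←0x83
3: · MOVHI
4: ✓ CMP  NZCV=1000
5: · MOVGT
6: ✓ ADDVC  r1←0x40
7: ✓ SUBNE  r2←0xc9
8: ✓ CMP  NZCV=0000
9: ✓ MOVPL  r2←0x5e
10: · ADDLE
11: · ADDCS

VAL = 0x5e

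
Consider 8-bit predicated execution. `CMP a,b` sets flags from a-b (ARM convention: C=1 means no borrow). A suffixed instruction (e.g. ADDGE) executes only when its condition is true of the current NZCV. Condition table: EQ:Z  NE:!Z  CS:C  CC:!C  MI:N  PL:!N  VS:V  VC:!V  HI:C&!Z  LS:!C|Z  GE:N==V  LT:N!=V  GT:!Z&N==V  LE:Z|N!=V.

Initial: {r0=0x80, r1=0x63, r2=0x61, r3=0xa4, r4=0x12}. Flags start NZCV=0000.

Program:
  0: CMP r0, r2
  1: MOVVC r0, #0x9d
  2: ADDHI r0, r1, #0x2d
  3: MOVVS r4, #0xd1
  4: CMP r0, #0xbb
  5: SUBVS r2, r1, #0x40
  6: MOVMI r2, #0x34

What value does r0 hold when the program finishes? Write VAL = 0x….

VAL = 0x90

0: ✓ CMP  NZCV=0011
1: · MOVVC
2: ✓ ADDHI  r0←0x90
3: ✓ MOVVS  r4←0xd1
4: ✓ CMP  NZCV=1000
5: · SUBVS
6: ✓ MOVMI  r2←0x34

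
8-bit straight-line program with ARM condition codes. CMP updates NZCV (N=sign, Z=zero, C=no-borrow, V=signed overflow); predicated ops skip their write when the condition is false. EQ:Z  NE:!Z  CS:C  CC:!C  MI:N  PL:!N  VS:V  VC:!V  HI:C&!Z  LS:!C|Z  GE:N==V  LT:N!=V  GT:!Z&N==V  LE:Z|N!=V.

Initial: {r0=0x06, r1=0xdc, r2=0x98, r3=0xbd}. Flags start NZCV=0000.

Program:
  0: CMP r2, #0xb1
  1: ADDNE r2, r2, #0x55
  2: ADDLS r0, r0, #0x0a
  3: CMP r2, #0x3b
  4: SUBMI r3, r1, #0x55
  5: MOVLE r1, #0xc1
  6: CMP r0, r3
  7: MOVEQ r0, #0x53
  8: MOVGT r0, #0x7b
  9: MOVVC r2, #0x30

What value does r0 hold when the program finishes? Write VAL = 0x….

VAL = 0x7b

[0] flags=1000 → (cmp)
[1] flags=1000 NE?T → r2=0xed
[2] flags=1000 LS?T → r0=0x10
[3] flags=1010 → (cmp)
[4] flags=1010 MI?T → r3=0x87
[5] flags=1010 LE?T → r1=0xc1
[6] flags=1001 → (cmp)
[7] flags=1001 EQ?F → skip
[8] flags=1001 GT?T → r0=0x7b
[9] flags=1001 VC?F → skip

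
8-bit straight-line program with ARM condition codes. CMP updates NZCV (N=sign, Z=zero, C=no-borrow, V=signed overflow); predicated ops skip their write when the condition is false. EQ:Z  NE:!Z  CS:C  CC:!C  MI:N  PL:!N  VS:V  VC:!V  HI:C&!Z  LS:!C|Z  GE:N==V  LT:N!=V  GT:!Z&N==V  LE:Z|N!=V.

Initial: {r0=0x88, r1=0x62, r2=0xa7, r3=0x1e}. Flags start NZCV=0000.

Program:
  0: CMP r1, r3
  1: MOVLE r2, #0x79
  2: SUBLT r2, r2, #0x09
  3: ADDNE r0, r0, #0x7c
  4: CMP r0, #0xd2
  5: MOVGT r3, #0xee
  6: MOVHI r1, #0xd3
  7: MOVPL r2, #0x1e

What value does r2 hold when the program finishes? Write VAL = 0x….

0: ✓ CMP  NZCV=0010
1: · MOVLE
2: · SUBLT
3: ✓ ADDNE  r0←0x04
4: ✓ CMP  NZCV=0000
5: ✓ MOVGT  r3←0xee
6: · MOVHI
7: ✓ MOVPL  r2←0x1e

VAL = 0x1e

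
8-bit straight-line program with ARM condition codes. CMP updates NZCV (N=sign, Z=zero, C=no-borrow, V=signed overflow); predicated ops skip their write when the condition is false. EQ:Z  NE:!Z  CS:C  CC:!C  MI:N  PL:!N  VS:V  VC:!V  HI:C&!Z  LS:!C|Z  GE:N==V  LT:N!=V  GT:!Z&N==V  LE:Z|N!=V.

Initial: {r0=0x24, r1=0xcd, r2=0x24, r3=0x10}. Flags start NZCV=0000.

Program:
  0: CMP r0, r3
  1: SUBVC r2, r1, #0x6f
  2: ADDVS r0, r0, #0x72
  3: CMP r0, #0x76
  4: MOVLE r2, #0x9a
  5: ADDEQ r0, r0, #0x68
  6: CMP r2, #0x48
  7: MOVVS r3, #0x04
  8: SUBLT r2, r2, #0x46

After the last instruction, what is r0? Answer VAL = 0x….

0: ✓ CMP  NZCV=0010
1: ✓ SUBVC  r2←0x5e
2: · ADDVS
3: ✓ CMP  NZCV=1000
4: ✓ MOVLE  r2←0x9a
5: · ADDEQ
6: ✓ CMP  NZCV=0011
7: ✓ MOVVS  r3←0x04
8: ✓ SUBLT  r2←0x54

VAL = 0x24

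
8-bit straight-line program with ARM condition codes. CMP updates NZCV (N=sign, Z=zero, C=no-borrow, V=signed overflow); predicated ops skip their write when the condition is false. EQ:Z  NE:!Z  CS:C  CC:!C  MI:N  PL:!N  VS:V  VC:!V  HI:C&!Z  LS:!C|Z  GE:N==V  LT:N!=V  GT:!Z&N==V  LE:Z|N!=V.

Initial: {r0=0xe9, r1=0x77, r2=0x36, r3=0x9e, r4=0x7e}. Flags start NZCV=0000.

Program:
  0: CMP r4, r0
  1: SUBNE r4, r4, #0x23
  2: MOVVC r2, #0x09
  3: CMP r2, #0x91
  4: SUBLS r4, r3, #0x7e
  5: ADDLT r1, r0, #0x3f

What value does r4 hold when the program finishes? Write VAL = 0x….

0: ✓ CMP  NZCV=1001
1: ✓ SUBNE  r4←0x5b
2: · MOVVC
3: ✓ CMP  NZCV=1001
4: ✓ SUBLS  r4←0x20
5: · ADDLT

VAL = 0x20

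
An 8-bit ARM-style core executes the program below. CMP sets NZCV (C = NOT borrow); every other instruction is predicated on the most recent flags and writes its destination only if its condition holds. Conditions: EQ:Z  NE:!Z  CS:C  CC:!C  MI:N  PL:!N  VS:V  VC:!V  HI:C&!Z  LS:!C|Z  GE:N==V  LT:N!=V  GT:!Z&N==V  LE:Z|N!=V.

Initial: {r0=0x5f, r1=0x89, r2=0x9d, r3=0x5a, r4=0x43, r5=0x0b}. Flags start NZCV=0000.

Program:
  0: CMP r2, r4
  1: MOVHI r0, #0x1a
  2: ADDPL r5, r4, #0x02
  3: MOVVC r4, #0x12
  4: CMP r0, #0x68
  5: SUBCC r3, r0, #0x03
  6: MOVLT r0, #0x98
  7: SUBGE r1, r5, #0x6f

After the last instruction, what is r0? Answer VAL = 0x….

VAL = 0x98

[0] flags=0011 → (cmp)
[1] flags=0011 HI?T → r0=0x1a
[2] flags=0011 PL?T → r5=0x45
[3] flags=0011 VC?F → skip
[4] flags=1000 → (cmp)
[5] flags=1000 CC?T → r3=0x17
[6] flags=1000 LT?T → r0=0x98
[7] flags=1000 GE?F → skip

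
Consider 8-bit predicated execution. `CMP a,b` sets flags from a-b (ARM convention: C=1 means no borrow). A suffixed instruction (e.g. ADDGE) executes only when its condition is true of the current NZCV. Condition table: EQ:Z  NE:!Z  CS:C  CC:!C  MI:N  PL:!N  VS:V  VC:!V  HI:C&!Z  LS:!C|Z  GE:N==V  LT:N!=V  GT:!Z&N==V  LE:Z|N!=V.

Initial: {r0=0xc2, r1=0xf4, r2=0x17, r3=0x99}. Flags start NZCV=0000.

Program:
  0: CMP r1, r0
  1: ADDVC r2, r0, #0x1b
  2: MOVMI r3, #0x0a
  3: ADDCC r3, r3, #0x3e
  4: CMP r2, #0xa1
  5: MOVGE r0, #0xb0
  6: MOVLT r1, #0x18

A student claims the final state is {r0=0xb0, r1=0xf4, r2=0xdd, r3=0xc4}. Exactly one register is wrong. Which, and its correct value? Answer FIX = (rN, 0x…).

0: ✓ CMP  NZCV=0010
1: ✓ ADDVC  r2←0xdd
2: · MOVMI
3: · ADDCC
4: ✓ CMP  NZCV=0010
5: ✓ MOVGE  r0←0xb0
6: · MOVLT

FIX = (r3, 0x99)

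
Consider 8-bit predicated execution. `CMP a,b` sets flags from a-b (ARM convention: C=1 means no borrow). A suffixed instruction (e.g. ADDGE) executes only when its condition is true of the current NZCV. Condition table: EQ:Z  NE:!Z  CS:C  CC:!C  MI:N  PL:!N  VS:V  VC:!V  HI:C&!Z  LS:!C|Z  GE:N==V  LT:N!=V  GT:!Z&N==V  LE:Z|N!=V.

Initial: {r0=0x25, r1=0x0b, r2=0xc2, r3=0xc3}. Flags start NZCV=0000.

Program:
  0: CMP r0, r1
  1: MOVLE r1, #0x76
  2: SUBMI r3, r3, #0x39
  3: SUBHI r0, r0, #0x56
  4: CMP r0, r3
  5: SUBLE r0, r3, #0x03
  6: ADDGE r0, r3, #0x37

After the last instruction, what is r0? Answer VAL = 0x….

0: ✓ CMP  NZCV=0010
1: · MOVLE
2: · SUBMI
3: ✓ SUBHI  r0←0xcf
4: ✓ CMP  NZCV=0010
5: · SUBLE
6: ✓ ADDGE  r0←0xfa

VAL = 0xfa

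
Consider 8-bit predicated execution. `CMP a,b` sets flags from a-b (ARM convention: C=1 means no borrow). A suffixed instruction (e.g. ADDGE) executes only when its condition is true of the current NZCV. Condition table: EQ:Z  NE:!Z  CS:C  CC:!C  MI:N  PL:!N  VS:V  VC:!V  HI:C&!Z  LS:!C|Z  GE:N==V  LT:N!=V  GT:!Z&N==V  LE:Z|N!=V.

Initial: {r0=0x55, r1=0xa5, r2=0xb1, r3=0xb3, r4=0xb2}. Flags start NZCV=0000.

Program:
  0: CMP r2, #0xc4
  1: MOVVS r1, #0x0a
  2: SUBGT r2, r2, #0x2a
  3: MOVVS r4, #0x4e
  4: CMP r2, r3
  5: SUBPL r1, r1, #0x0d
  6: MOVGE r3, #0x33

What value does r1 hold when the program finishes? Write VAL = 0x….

VAL = 0xa5

[0] flags=1000 → (cmp)
[1] flags=1000 VS?F → skip
[2] flags=1000 GT?F → skip
[3] flags=1000 VS?F → skip
[4] flags=1000 → (cmp)
[5] flags=1000 PL?F → skip
[6] flags=1000 GE?F → skip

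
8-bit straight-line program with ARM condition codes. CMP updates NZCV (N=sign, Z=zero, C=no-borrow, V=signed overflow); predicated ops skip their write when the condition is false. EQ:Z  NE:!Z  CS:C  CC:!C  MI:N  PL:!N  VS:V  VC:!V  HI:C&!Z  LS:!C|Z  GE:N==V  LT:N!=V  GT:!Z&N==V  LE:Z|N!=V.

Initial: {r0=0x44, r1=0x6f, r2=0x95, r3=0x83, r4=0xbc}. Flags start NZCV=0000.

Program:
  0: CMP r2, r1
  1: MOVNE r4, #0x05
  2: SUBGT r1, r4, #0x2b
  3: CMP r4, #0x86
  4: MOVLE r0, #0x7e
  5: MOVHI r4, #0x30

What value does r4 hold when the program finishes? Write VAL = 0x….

0: ✓ CMP  NZCV=0011
1: ✓ MOVNE  r4←0x05
2: · SUBGT
3: ✓ CMP  NZCV=0000
4: · MOVLE
5: · MOVHI

VAL = 0x05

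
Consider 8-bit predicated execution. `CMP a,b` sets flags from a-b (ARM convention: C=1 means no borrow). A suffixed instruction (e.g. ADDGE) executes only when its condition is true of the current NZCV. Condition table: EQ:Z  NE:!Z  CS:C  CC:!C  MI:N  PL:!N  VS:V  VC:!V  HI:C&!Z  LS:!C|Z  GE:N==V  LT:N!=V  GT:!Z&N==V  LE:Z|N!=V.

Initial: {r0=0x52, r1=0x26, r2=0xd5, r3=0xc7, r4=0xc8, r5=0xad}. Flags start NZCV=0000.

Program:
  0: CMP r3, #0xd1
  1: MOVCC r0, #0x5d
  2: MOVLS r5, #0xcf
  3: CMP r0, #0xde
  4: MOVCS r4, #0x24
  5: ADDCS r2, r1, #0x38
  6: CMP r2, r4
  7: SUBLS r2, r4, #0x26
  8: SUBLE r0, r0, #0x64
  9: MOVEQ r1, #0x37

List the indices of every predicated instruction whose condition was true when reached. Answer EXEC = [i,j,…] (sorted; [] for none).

0: ✓ CMP  NZCV=1000
1: ✓ MOVCC  r0←0x5d
2: ✓ MOVLS  r5←0xcf
3: ✓ CMP  NZCV=0000
4: · MOVCS
5: · ADDCS
6: ✓ CMP  NZCV=0010
7: · SUBLS
8: · SUBLE
9: · MOVEQ

EXEC = [1,2]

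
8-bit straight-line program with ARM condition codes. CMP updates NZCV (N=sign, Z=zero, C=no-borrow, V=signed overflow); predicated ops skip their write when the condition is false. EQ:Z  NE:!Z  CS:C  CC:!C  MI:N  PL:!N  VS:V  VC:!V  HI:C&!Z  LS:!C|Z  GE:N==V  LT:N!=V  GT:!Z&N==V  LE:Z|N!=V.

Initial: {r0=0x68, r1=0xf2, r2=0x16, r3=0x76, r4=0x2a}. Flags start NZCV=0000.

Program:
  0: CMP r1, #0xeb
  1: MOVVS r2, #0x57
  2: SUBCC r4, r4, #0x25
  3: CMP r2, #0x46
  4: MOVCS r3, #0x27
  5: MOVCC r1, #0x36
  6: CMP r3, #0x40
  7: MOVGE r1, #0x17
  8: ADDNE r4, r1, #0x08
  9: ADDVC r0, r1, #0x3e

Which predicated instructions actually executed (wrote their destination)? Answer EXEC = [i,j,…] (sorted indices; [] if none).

EXEC = [5,7,8,9]

[0] flags=0010 → (cmp)
[1] flags=0010 VS?F → skip
[2] flags=0010 CC?F → skip
[3] flags=1000 → (cmp)
[4] flags=1000 CS?F → skip
[5] flags=1000 CC?T → r1=0x36
[6] flags=0010 → (cmp)
[7] flags=0010 GE?T → r1=0x17
[8] flags=0010 NE?T → r4=0x1f
[9] flags=0010 VC?T → r0=0x55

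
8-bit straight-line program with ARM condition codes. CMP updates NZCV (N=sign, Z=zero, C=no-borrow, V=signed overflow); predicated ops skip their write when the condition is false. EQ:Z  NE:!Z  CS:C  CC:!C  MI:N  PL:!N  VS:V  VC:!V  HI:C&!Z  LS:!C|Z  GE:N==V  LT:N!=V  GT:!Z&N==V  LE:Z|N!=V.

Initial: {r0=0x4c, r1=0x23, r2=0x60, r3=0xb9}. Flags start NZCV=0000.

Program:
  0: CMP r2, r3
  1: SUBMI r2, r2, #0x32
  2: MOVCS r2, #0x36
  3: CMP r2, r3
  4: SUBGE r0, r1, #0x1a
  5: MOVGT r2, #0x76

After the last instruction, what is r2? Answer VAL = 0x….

[0] flags=1001 → (cmp)
[1] flags=1001 MI?T → r2=0x2e
[2] flags=1001 CS?F → skip
[3] flags=0000 → (cmp)
[4] flags=0000 GE?T → r0=0x09
[5] flags=0000 GT?T → r2=0x76

VAL = 0x76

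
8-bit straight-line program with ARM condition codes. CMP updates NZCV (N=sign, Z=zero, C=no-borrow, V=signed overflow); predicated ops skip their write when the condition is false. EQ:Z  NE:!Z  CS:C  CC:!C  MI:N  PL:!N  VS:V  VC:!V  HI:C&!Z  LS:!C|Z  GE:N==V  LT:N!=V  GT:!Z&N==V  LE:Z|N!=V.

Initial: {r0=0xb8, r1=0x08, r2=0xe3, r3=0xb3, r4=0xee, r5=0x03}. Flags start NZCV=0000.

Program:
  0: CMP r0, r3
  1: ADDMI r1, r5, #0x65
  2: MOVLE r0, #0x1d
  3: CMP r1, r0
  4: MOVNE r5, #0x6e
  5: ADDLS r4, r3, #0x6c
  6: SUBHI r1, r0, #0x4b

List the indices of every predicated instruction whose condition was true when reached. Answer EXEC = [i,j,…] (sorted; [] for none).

EXEC = [4,5]

0: ✓ CMP  NZCV=0010
1: · ADDMI
2: · MOVLE
3: ✓ CMP  NZCV=0000
4: ✓ MOVNE  r5←0x6e
5: ✓ ADDLS  r4←0x1f
6: · SUBHI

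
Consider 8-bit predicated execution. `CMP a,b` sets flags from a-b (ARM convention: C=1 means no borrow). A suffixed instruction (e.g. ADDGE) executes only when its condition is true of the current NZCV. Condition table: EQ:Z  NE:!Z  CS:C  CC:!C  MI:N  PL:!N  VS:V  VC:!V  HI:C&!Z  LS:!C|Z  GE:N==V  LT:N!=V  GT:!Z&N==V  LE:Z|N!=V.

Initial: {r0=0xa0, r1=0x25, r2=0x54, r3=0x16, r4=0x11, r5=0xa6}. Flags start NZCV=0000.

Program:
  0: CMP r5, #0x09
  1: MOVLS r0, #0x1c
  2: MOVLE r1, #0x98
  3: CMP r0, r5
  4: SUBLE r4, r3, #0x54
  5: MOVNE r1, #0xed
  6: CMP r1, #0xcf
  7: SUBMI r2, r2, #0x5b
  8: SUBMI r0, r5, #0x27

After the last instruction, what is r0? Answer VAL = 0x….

VAL = 0xa0

[0] flags=1010 → (cmp)
[1] flags=1010 LS?F → skip
[2] flags=1010 LE?T → r1=0x98
[3] flags=1000 → (cmp)
[4] flags=1000 LE?T → r4=0xc2
[5] flags=1000 NE?T → r1=0xed
[6] flags=0010 → (cmp)
[7] flags=0010 MI?F → skip
[8] flags=0010 MI?F → skip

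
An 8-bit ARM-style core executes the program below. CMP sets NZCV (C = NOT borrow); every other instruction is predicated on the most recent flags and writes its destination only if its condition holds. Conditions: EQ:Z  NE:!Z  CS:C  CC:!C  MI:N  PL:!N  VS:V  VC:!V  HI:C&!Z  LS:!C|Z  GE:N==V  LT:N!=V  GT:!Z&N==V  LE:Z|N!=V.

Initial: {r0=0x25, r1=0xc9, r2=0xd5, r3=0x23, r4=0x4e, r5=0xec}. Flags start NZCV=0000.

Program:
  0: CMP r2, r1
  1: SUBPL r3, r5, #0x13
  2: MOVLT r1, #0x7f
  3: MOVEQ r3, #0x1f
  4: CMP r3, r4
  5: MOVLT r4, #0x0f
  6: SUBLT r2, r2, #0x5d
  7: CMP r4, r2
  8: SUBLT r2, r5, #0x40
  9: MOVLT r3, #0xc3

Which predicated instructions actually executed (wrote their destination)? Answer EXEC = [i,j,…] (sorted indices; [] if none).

[0] flags=0010 → (cmp)
[1] flags=0010 PL?T → r3=0xd9
[2] flags=0010 LT?F → skip
[3] flags=0010 EQ?F → skip
[4] flags=1010 → (cmp)
[5] flags=1010 LT?T → r4=0x0f
[6] flags=1010 LT?T → r2=0x78
[7] flags=1000 → (cmp)
[8] flags=1000 LT?T → r2=0xac
[9] flags=1000 LT?T → r3=0xc3

EXEC = [1,5,6,8,9]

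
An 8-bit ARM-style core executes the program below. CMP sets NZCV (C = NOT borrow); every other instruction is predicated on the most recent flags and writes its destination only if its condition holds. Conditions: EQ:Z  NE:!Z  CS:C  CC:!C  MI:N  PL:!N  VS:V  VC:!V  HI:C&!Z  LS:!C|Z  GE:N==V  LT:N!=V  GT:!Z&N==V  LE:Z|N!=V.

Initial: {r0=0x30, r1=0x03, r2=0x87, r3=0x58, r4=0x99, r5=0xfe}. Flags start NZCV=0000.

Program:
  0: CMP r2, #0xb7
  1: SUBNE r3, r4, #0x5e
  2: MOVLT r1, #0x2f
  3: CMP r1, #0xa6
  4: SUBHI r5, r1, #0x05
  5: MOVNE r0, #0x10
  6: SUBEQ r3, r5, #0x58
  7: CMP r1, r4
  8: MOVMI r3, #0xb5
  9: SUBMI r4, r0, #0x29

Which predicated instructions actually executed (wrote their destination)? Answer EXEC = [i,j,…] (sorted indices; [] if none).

EXEC = [1,2,5,8,9]

[0] flags=1000 → (cmp)
[1] flags=1000 NE?T → r3=0x3b
[2] flags=1000 LT?T → r1=0x2f
[3] flags=1001 → (cmp)
[4] flags=1001 HI?F → skip
[5] flags=1001 NE?T → r0=0x10
[6] flags=1001 EQ?F → skip
[7] flags=1001 → (cmp)
[8] flags=1001 MI?T → r3=0xb5
[9] flags=1001 MI?T → r4=0xe7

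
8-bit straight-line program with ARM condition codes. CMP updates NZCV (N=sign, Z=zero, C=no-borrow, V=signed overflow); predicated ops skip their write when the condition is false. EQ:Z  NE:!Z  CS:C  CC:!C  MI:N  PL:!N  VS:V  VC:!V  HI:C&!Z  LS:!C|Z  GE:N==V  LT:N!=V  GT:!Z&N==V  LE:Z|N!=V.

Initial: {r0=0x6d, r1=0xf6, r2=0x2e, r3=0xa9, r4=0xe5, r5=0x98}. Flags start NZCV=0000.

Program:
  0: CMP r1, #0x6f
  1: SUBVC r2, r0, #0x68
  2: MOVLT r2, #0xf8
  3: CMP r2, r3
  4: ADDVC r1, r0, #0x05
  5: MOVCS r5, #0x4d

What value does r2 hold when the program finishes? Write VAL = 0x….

VAL = 0xf8

0: ✓ CMP  NZCV=1010
1: ✓ SUBVC  r2←0x05
2: ✓ MOVLT  r2←0xf8
3: ✓ CMP  NZCV=0010
4: ✓ ADDVC  r1←0x72
5: ✓ MOVCS  r5←0x4d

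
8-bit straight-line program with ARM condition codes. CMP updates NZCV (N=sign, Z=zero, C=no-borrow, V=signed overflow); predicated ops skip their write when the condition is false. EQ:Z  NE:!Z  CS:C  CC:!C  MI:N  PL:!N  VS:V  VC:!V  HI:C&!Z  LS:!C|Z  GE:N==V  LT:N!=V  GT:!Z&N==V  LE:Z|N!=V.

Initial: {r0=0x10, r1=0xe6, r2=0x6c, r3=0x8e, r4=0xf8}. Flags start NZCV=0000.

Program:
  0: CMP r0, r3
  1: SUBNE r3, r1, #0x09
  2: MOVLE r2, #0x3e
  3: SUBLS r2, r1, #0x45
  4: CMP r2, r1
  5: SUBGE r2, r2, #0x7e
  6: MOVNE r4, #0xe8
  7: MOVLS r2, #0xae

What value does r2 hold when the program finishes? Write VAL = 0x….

VAL = 0xae

[0] flags=1001 → (cmp)
[1] flags=1001 NE?T → r3=0xdd
[2] flags=1001 LE?F → skip
[3] flags=1001 LS?T → r2=0xa1
[4] flags=1000 → (cmp)
[5] flags=1000 GE?F → skip
[6] flags=1000 NE?T → r4=0xe8
[7] flags=1000 LS?T → r2=0xae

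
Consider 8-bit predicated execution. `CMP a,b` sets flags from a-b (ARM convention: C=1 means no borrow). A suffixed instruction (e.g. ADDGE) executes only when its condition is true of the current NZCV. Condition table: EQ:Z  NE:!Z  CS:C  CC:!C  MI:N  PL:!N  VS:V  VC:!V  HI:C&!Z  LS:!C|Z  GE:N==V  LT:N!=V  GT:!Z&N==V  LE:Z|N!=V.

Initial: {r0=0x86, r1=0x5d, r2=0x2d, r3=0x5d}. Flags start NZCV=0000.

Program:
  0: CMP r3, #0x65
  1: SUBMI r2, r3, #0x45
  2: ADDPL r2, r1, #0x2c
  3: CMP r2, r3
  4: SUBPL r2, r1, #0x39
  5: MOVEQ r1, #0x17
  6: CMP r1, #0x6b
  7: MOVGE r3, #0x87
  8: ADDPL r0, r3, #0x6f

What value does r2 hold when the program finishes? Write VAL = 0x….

[0] flags=1000 → (cmp)
[1] flags=1000 MI?T → r2=0x18
[2] flags=1000 PL?F → skip
[3] flags=1000 → (cmp)
[4] flags=1000 PL?F → skip
[5] flags=1000 EQ?F → skip
[6] flags=1000 → (cmp)
[7] flags=1000 GE?F → skip
[8] flags=1000 PL?F → skip

VAL = 0x18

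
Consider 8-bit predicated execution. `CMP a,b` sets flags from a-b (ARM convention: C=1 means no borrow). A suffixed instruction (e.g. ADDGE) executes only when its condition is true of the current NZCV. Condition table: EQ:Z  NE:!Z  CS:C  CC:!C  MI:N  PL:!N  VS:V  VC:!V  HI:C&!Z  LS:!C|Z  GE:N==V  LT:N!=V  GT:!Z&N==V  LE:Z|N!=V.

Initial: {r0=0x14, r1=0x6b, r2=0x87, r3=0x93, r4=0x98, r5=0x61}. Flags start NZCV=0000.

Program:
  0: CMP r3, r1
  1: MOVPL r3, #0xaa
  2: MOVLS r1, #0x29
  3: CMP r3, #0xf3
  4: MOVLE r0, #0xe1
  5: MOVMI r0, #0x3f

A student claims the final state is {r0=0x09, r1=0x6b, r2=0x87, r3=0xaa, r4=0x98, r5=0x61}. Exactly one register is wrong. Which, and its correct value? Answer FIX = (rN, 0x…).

[0] flags=0011 → (cmp)
[1] flags=0011 PL?T → r3=0xaa
[2] flags=0011 LS?F → skip
[3] flags=1000 → (cmp)
[4] flags=1000 LE?T → r0=0xe1
[5] flags=1000 MI?T → r0=0x3f

FIX = (r0, 0x3f)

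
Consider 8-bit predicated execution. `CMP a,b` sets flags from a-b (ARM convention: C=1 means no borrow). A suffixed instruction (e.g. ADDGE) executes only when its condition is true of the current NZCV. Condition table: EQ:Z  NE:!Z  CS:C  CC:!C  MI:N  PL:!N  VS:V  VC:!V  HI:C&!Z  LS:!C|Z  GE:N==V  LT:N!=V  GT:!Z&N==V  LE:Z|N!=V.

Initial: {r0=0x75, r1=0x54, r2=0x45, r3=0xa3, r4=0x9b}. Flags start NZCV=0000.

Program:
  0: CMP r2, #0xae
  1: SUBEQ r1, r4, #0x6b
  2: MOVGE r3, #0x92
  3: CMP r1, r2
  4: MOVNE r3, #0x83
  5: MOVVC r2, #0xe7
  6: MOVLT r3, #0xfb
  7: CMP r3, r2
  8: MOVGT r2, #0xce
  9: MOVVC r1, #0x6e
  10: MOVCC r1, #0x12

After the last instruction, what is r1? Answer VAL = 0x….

VAL = 0x12

[0] flags=1001 → (cmp)
[1] flags=1001 EQ?F → skip
[2] flags=1001 GE?T → r3=0x92
[3] flags=0010 → (cmp)
[4] flags=0010 NE?T → r3=0x83
[5] flags=0010 VC?T → r2=0xe7
[6] flags=0010 LT?F → skip
[7] flags=1000 → (cmp)
[8] flags=1000 GT?F → skip
[9] flags=1000 VC?T → r1=0x6e
[10] flags=1000 CC?T → r1=0x12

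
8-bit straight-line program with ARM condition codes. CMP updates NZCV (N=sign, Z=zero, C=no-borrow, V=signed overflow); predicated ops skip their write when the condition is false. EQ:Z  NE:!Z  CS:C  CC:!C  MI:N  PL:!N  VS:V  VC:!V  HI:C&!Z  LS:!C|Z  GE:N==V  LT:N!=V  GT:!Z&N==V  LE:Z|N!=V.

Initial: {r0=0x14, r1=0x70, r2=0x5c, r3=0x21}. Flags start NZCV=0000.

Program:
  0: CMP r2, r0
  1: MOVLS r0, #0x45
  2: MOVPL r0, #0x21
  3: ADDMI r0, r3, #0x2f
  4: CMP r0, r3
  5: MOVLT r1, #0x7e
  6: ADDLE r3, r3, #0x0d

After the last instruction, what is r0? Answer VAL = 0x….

[0] flags=0010 → (cmp)
[1] flags=0010 LS?F → skip
[2] flags=0010 PL?T → r0=0x21
[3] flags=0010 MI?F → skip
[4] flags=0110 → (cmp)
[5] flags=0110 LT?F → skip
[6] flags=0110 LE?T → r3=0x2e

VAL = 0x21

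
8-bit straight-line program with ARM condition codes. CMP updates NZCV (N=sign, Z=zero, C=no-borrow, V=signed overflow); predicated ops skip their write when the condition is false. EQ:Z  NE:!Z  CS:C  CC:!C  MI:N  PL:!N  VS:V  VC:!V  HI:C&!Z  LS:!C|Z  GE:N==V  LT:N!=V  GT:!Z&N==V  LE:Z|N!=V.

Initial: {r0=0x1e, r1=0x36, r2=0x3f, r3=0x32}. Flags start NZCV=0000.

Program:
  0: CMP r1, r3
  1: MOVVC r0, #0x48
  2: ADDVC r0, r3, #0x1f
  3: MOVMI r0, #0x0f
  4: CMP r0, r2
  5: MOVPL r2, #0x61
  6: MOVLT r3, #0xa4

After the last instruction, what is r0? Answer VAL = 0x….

VAL = 0x51

0: ✓ CMP  NZCV=0010
1: ✓ MOVVC  r0←0x48
2: ✓ ADDVC  r0←0x51
3: · MOVMI
4: ✓ CMP  NZCV=0010
5: ✓ MOVPL  r2←0x61
6: · MOVLT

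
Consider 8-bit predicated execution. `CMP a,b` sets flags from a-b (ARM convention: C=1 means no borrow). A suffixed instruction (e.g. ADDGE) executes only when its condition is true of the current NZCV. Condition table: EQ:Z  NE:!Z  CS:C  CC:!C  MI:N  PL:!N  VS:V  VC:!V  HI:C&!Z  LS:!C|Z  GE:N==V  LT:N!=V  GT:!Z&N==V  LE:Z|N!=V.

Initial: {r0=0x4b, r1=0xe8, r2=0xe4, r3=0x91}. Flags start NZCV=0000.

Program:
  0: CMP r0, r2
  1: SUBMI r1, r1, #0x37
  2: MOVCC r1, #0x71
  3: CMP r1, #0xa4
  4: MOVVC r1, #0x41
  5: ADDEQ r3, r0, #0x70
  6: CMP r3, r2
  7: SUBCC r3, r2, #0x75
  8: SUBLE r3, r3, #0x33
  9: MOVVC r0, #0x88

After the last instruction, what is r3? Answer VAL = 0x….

[0] flags=0000 → (cmp)
[1] flags=0000 MI?F → skip
[2] flags=0000 CC?T → r1=0x71
[3] flags=1001 → (cmp)
[4] flags=1001 VC?F → skip
[5] flags=1001 EQ?F → skip
[6] flags=1000 → (cmp)
[7] flags=1000 CC?T → r3=0x6f
[8] flags=1000 LE?T → r3=0x3c
[9] flags=1000 VC?T → r0=0x88

VAL = 0x3c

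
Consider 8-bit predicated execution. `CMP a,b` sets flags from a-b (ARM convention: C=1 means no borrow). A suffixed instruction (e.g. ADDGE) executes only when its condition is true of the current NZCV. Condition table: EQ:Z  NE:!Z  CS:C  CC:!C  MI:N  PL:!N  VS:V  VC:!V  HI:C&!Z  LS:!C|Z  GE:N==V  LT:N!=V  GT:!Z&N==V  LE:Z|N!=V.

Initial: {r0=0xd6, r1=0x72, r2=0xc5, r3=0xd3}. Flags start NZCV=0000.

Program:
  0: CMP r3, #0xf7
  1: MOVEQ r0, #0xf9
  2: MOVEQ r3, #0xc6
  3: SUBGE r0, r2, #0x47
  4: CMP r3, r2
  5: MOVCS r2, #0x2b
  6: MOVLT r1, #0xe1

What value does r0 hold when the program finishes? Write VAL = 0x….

0: ✓ CMP  NZCV=1000
1: · MOVEQ
2: · MOVEQ
3: · SUBGE
4: ✓ CMP  NZCV=0010
5: ✓ MOVCS  r2←0x2b
6: · MOVLT

VAL = 0xd6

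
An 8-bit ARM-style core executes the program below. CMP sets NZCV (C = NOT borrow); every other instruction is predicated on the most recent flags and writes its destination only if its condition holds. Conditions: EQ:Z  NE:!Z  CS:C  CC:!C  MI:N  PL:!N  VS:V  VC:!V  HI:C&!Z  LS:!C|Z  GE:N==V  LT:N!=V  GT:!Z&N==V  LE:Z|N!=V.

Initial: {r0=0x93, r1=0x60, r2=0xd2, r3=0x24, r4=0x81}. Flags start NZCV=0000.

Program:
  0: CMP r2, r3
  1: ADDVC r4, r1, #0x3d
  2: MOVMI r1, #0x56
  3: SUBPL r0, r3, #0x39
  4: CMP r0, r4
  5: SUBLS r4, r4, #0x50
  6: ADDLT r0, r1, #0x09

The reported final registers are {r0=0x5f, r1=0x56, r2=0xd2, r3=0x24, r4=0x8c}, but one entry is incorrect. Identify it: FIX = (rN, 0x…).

FIX = (r4, 0x4d)

0: ✓ CMP  NZCV=1010
1: ✓ ADDVC  r4←0x9d
2: ✓ MOVMI  r1←0x56
3: · SUBPL
4: ✓ CMP  NZCV=1000
5: ✓ SUBLS  r4←0x4d
6: ✓ ADDLT  r0←0x5f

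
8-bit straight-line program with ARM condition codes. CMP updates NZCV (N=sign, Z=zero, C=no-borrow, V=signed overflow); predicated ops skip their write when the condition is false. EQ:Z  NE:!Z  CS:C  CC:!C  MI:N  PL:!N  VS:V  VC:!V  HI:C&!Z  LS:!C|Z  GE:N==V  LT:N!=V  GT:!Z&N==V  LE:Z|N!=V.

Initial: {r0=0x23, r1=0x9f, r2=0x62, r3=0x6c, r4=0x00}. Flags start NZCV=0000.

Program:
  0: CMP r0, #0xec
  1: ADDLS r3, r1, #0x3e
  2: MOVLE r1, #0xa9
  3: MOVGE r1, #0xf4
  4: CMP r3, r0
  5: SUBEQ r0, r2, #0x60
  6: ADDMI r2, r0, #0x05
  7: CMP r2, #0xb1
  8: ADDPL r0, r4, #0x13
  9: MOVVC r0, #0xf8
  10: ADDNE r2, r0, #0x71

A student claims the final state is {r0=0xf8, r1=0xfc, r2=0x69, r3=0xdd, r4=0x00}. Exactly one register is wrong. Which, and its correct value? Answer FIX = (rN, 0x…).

0: ✓ CMP  NZCV=0000
1: ✓ ADDLS  r3←0xdd
2: · MOVLE
3: ✓ MOVGE  r1←0xf4
4: ✓ CMP  NZCV=1010
5: · SUBEQ
6: ✓ ADDMI  r2←0x28
7: ✓ CMP  NZCV=0000
8: ✓ ADDPL  r0←0x13
9: ✓ MOVVC  r0←0xf8
10: ✓ ADDNE  r2←0x69

FIX = (r1, 0xf4)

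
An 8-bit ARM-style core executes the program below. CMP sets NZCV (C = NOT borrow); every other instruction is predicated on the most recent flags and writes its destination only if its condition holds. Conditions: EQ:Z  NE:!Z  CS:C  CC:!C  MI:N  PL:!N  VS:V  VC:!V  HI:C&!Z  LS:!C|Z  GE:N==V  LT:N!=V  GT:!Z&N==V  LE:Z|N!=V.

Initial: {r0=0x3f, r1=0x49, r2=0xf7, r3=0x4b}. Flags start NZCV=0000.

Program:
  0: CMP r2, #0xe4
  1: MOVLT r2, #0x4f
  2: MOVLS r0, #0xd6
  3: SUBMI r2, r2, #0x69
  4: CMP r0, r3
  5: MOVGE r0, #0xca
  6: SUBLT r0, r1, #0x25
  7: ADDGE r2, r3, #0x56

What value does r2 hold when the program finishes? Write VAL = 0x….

VAL = 0xf7

0: ✓ CMP  NZCV=0010
1: · MOVLT
2: · MOVLS
3: · SUBMI
4: ✓ CMP  NZCV=1000
5: · MOVGE
6: ✓ SUBLT  r0←0x24
7: · ADDGE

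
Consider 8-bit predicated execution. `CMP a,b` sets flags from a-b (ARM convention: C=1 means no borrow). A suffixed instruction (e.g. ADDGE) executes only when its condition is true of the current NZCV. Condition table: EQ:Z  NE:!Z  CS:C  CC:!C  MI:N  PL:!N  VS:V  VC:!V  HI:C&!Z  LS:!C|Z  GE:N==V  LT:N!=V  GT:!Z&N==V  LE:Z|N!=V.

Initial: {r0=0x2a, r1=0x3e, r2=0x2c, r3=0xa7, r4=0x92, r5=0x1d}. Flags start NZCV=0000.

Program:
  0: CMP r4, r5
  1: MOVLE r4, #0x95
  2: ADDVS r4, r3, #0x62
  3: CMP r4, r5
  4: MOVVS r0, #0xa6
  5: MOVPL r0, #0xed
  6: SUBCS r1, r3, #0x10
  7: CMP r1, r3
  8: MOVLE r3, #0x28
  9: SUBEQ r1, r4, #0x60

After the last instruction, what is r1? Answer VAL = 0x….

[0] flags=0011 → (cmp)
[1] flags=0011 LE?T → r4=0x95
[2] flags=0011 VS?T → r4=0x09
[3] flags=1000 → (cmp)
[4] flags=1000 VS?F → skip
[5] flags=1000 PL?F → skip
[6] flags=1000 CS?F → skip
[7] flags=1001 → (cmp)
[8] flags=1001 LE?F → skip
[9] flags=1001 EQ?F → skip

VAL = 0x3e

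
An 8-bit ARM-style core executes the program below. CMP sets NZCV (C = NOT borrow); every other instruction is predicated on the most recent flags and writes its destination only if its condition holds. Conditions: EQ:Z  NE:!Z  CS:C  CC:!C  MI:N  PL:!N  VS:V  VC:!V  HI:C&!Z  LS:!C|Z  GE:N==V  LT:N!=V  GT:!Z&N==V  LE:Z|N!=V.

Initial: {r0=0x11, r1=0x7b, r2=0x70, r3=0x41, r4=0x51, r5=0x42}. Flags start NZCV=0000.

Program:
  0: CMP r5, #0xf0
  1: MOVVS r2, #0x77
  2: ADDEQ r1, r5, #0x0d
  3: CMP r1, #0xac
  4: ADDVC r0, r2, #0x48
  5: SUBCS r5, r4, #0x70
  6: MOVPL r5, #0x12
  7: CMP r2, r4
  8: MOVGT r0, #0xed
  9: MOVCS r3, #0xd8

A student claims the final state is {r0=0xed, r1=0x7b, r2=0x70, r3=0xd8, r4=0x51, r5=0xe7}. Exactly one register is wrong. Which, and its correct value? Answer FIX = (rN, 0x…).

[0] flags=0000 → (cmp)
[1] flags=0000 VS?F → skip
[2] flags=0000 EQ?F → skip
[3] flags=1001 → (cmp)
[4] flags=1001 VC?F → skip
[5] flags=1001 CS?F → skip
[6] flags=1001 PL?F → skip
[7] flags=0010 → (cmp)
[8] flags=0010 GT?T → r0=0xed
[9] flags=0010 CS?T → r3=0xd8

FIX = (r5, 0x42)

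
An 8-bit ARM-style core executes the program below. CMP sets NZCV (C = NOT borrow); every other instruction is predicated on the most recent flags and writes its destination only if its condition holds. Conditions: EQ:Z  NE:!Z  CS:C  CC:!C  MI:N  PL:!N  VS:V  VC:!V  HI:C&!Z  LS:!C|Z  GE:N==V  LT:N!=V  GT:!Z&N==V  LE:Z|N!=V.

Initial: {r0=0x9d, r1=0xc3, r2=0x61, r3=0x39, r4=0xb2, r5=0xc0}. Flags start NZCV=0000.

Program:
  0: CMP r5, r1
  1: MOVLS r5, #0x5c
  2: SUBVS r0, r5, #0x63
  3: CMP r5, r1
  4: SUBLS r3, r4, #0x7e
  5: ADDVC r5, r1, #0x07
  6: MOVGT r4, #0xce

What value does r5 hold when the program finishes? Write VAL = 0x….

VAL = 0x5c

[0] flags=1000 → (cmp)
[1] flags=1000 LS?T → r5=0x5c
[2] flags=1000 VS?F → skip
[3] flags=1001 → (cmp)
[4] flags=1001 LS?T → r3=0x34
[5] flags=1001 VC?F → skip
[6] flags=1001 GT?T → r4=0xce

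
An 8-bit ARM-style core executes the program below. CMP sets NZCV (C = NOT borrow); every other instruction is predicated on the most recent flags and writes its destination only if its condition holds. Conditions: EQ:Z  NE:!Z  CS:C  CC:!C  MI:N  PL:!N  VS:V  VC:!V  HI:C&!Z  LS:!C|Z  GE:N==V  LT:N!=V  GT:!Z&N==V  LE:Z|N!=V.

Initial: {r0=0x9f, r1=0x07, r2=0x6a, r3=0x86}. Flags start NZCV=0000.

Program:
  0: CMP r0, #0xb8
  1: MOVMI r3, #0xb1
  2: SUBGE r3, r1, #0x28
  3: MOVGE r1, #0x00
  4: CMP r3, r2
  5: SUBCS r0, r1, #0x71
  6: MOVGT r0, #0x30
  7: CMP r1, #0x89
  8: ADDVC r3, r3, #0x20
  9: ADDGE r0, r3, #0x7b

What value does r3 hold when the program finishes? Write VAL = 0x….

VAL = 0xd1

0: ✓ CMP  NZCV=1000
1: ✓ MOVMI  r3←0xb1
2: · SUBGE
3: · MOVGE
4: ✓ CMP  NZCV=0011
5: ✓ SUBCS  r0←0x96
6: · MOVGT
7: ✓ CMP  NZCV=0000
8: ✓ ADDVC  r3←0xd1
9: ✓ ADDGE  r0←0x4c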